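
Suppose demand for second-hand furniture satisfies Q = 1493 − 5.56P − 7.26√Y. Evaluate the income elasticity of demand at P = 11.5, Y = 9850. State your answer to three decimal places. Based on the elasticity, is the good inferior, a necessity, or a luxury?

At P = 11.5, Y = 9850: Q = 708.526.
Holding P constant, ∂Q/∂Y = -7.26/(2√Y) = -0.0365754.
η_Y = (∂Q/∂Y)·(Y/Q) = -0.0365754 × (9850/708.526) = -0.508.
Since η < 0, this is an inferior good.

-0.508 (inferior good)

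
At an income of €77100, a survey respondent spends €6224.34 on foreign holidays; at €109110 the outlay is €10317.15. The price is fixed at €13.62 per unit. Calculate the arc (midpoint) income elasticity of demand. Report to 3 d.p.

With a constant price, Q₁ = 6224.34/13.62 = 457.000 and Q₂ = 10317.15/13.62 = 757.500 (equivalently, work directly with expenditure since P cancels).
Midpoint %ΔQ = (10317.15 − 6224.34)/8270.74 = 0.49485; midpoint %ΔI = (109110 − 77100)/93105 = 0.34381.
η = 0.49485 / 0.34381 = 1.439.

1.439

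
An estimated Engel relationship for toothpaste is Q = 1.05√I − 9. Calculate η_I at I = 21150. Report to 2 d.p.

At I = 21150: Q = 143.702.
dQ/dI = 1.05/(2√I) = 0.00360997 at this income.
η = (dQ/dI)·(I/Q) = 0.00360997 × (21150/143.702) = 0.53.

0.53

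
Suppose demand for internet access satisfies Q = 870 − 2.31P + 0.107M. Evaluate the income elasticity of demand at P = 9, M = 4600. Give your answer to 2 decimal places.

0.37

At P = 9, M = 4600: Q = 1341.410.
Holding P constant, ∂Q/∂M = 0.107.
η_M = (∂Q/∂M)·(M/Q) = 0.107 × (4600/1341.410) = 0.37.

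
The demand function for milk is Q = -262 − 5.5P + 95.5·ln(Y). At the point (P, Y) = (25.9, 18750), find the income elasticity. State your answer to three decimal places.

At P = 25.9, Y = 18750: Q = 535.170.
Holding P constant, ∂Q/∂Y = 95.5/Y = 0.00509333.
η_Y = (∂Q/∂Y)·(Y/Q) = 0.00509333 × (18750/535.170) = 0.178.

0.178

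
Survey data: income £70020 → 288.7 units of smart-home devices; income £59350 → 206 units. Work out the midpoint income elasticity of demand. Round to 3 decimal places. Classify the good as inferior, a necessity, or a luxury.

ΔQ = 206 − 288.7 = -82.7; midpoint Q̄ = (288.7 + 206)/2 = 247.35.
ΔI = 59350 − 70020 = -10670; midpoint Ī = (70020 + 59350)/2 = 64685.
η = (ΔQ/Q̄) ÷ (ΔI/Ī) = (-82.7/247.35) ÷ (-10670/64685) = 2.027.
η > 1 ⇒ luxury.

2.027 (luxury)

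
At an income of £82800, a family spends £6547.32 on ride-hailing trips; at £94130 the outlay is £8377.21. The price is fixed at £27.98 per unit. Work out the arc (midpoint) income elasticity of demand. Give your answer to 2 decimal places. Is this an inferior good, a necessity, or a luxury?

1.91 (luxury)

With a constant price, Q₁ = 6547.32/27.98 = 234.000 and Q₂ = 8377.21/27.98 = 299.400 (equivalently, work directly with expenditure since P cancels).
Midpoint %ΔQ = (8377.21 − 6547.32)/7462.27 = 0.24522; midpoint %ΔI = (94130 − 82800)/88465 = 0.12807.
η = 0.24522 / 0.12807 = 1.91.
η > 1 ⇒ luxury.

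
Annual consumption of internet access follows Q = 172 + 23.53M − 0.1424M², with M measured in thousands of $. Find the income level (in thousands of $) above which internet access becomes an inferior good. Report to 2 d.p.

82.62

dQ/dM = 23.53 − 0.2848M.
The good is inferior where dQ/dM < 0. Setting dQ/dM = 0 gives M = 23.53 / 0.2848 = 82.62.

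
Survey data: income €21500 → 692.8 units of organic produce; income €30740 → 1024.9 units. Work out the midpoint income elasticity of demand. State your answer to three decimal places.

1.093

ΔQ = 1024.9 − 692.8 = 332.1; midpoint Q̄ = (692.8 + 1024.9)/2 = 858.85.
ΔI = 30740 − 21500 = 9240; midpoint Ī = (21500 + 30740)/2 = 26120.
η = (ΔQ/Q̄) ÷ (ΔI/Ī) = (332.1/858.85) ÷ (9240/26120) = 1.093.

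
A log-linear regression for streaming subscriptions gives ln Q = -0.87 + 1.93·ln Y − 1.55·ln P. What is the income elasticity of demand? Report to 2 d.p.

In a log-linear demand, the coefficient on ln Y is the income elasticity.
So η = 1.93.

1.93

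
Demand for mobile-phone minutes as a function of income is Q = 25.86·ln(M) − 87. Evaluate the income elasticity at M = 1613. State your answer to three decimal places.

0.249

At M = 1613: Q = 103.998.
dQ/dM = 25.86/M = 0.0160322 at this income.
η = (dQ/dM)·(M/Q) = 0.0160322 × (1613/103.998) = 0.249.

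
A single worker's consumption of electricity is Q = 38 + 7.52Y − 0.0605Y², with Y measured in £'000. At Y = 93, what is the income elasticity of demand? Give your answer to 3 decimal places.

At Y = 93: Q = 214.0955.
dQ/dY = 7.52 − 0.121Y = -3.73300.
η = (dQ/dY)·(Y/Q) = -3.73300 × (93/214.0955) = -1.622.

-1.622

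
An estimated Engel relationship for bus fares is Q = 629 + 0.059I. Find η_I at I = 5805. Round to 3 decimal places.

0.353

At I = 5805: Q = 971.495.
dQ/dI = 0.059.
η = (dQ/dI)·(I/Q) = 0.059 × (5805/971.495) = 0.353.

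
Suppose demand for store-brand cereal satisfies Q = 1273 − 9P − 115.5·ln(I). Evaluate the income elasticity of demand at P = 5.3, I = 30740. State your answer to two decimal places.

At P = 5.3, I = 30740: Q = 31.802.
Holding P constant, ∂Q/∂I = -115.5/I = -0.00375732.
η_I = (∂Q/∂I)·(I/Q) = -0.00375732 × (30740/31.802) = -3.63.

-3.63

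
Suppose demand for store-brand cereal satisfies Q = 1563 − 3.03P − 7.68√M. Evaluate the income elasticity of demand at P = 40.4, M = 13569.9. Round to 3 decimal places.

At P = 40.4, M = 13569.9: Q = 545.945.
Holding P constant, ∂Q/∂M = -7.68/(2√M) = -0.0329642.
η_M = (∂Q/∂M)·(M/Q) = -0.0329642 × (13569.9/545.945) = -0.819.

-0.819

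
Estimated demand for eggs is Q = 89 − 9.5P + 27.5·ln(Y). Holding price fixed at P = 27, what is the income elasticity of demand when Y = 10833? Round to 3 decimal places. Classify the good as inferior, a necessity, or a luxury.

At P = 27, Y = 10833: Q = 87.985.
Holding P constant, ∂Q/∂Y = 27.5/Y = 0.00253854.
η_Y = (∂Q/∂Y)·(Y/Q) = 0.00253854 × (10833/87.985) = 0.313.
Since 0 < η < 1, this is a necessity.

0.313 (necessity)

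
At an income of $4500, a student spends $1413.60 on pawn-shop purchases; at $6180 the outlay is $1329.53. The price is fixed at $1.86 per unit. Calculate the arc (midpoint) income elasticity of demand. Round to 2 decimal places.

-0.19

With a constant price, Q₁ = 1413.60/1.86 = 760.000 and Q₂ = 1329.53/1.86 = 714.801 (equivalently, work directly with expenditure since P cancels).
Midpoint %ΔQ = (1329.53 − 1413.60)/1371.57 = -0.06129; midpoint %ΔI = (6180 − 4500)/5340 = 0.31461.
η = -0.06129 / 0.31461 = -0.19.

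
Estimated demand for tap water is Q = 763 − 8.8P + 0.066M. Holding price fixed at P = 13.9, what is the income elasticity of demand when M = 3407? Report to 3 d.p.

0.260

At P = 13.9, M = 3407: Q = 865.542.
Holding P constant, ∂Q/∂M = 0.066.
η_M = (∂Q/∂M)·(M/Q) = 0.066 × (3407/865.542) = 0.260.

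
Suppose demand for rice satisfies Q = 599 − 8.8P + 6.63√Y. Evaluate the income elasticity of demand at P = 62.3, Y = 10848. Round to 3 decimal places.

At P = 62.3, Y = 10848: Q = 741.299.
Holding P constant, ∂Q/∂Y = 6.63/(2√Y) = 0.031828.
η_Y = (∂Q/∂Y)·(Y/Q) = 0.031828 × (10848/741.299) = 0.466.

0.466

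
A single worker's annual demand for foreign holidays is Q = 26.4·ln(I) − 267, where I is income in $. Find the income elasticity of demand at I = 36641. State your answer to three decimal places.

At I = 36641: Q = 10.436.
dQ/dI = 26.4/I = 0.000720504 at this income.
η = (dQ/dI)·(I/Q) = 0.000720504 × (36641/10.436) = 2.530.

2.530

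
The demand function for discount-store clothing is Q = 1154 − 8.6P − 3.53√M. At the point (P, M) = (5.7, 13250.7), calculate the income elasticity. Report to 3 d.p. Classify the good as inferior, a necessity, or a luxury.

At P = 5.7, M = 13250.7: Q = 698.636.
Holding P constant, ∂Q/∂M = -3.53/(2√M) = -0.0153329.
η_M = (∂Q/∂M)·(M/Q) = -0.0153329 × (13250.7/698.636) = -0.291.
Since η < 0, this is an inferior good.

-0.291 (inferior good)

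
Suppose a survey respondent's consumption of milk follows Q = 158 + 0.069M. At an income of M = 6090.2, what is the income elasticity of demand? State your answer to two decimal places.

At M = 6090.2: Q = 578.224.
dQ/dM = 0.069.
η = (dQ/dM)·(M/Q) = 0.069 × (6090.2/578.224) = 0.73.

0.73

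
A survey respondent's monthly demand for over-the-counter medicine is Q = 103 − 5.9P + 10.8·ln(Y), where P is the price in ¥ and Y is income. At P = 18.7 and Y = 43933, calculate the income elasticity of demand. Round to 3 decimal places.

0.100

At P = 18.7, Y = 43933: Q = 108.127.
Holding P constant, ∂Q/∂Y = 10.8/Y = 0.000245829.
η_Y = (∂Q/∂Y)·(Y/Q) = 0.000245829 × (43933/108.127) = 0.100.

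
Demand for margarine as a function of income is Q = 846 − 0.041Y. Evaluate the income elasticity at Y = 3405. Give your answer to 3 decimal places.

-0.198

At Y = 3405: Q = 706.395.
dQ/dY = −0.041.
η = (dQ/dY)·(Y/Q) = -0.041 × (3405/706.395) = -0.198.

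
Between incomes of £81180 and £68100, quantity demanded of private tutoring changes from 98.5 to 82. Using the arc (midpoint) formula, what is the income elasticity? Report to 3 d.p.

ΔQ = 82 − 98.5 = -16.5; midpoint Q̄ = (98.5 + 82)/2 = 90.25.
ΔI = 68100 − 81180 = -13080; midpoint Ī = (81180 + 68100)/2 = 74640.
η = (ΔQ/Q̄) ÷ (ΔI/Ī) = (-16.5/90.25) ÷ (-13080/74640) = 1.043.

1.043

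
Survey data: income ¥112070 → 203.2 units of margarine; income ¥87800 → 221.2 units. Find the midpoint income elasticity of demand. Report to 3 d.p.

ΔQ = 221.2 − 203.2 = 18; midpoint Q̄ = (203.2 + 221.2)/2 = 212.2.
ΔI = 87800 − 112070 = -24270; midpoint Ī = (112070 + 87800)/2 = 99935.
η = (ΔQ/Q̄) ÷ (ΔI/Ī) = (18/212.2) ÷ (-24270/99935) = -0.349.

-0.349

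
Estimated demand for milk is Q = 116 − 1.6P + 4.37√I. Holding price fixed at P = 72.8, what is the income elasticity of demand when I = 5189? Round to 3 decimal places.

0.501

At P = 72.8, I = 5189: Q = 314.312.
Holding P constant, ∂Q/∂I = 4.37/(2√I) = 0.0303326.
η_I = (∂Q/∂I)·(I/Q) = 0.0303326 × (5189/314.312) = 0.501.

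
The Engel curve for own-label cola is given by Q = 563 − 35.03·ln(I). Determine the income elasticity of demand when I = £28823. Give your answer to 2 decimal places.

At I = 28823: Q = 203.279.
dQ/dI = -35.03/I = -0.00121535 at this income.
η = (dQ/dI)·(I/Q) = -0.00121535 × (28823/203.279) = -0.17.

-0.17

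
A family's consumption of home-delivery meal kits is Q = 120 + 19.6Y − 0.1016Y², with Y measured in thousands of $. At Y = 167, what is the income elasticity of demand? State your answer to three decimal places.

At Y = 167: Q = 559.6776.
dQ/dY = 19.6 − 0.2032Y = -14.33440.
η = (dQ/dY)·(Y/Q) = -14.33440 × (167/559.6776) = -4.277.

-4.277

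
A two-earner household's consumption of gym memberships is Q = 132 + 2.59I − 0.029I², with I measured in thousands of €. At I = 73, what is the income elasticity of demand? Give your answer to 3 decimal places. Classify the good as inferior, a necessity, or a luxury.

-0.721 (inferior good)

At I = 73: Q = 166.5290.
dQ/dI = 2.59 − 0.058I = -1.64400.
η = (dQ/dI)·(I/Q) = -1.64400 × (73/166.5290) = -0.721.
η < 0 ⇒ inferior good.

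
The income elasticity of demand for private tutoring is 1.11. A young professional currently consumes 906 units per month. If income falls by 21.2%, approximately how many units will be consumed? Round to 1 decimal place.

%ΔQ ≈ η × %ΔI = 1.11 × (-21.2%) = -23.532%.
New Q ≈ 906 × (1 − 0.23532) = 692.8.

692.8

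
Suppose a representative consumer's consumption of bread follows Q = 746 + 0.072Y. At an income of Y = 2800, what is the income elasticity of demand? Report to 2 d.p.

At Y = 2800: Q = 947.600.
dQ/dY = 0.072.
η = (dQ/dY)·(Y/Q) = 0.072 × (2800/947.600) = 0.21.

0.21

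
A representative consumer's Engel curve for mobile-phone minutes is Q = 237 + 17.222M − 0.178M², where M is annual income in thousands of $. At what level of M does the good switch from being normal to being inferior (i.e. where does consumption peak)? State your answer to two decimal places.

dQ/dM = 17.222 − 0.356M.
The good is inferior where dQ/dM < 0. Setting dQ/dM = 0 gives M = 17.222 / 0.356 = 48.38.

48.38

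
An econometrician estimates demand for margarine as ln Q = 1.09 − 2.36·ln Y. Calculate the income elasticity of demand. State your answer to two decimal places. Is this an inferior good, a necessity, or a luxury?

In a log-linear demand, the coefficient on ln Y is the income elasticity.
So η = -2.36.
η < 0 ⇒ inferior good.

-2.36 (inferior good)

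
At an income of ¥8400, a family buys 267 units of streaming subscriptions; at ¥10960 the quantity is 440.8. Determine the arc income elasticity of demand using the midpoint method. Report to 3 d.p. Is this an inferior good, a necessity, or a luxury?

1.857 (luxury)

ΔQ = 440.8 − 267 = 173.8; midpoint Q̄ = (267 + 440.8)/2 = 353.9.
ΔI = 10960 − 8400 = 2560; midpoint Ī = (8400 + 10960)/2 = 9680.
η = (ΔQ/Q̄) ÷ (ΔI/Ī) = (173.8/353.9) ÷ (2560/9680) = 1.857.
η > 1 ⇒ luxury.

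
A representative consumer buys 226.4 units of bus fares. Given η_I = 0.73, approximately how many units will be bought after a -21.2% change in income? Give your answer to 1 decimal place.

191.4

%ΔQ ≈ η × %ΔI = 0.73 × (-21.2%) = -15.476%.
New Q ≈ 226.4 × (1 − 0.15476) = 191.4.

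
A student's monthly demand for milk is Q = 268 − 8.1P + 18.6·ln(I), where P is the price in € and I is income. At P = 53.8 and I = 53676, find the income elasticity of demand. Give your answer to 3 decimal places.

At P = 53.8, I = 53676: Q = 34.787.
Holding P constant, ∂Q/∂I = 18.6/I = 0.000346524.
η_I = (∂Q/∂I)·(I/Q) = 0.000346524 × (53676/34.787) = 0.535.

0.535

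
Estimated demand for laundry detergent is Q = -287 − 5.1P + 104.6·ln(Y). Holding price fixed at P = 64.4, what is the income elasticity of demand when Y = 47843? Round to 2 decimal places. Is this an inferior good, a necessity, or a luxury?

0.20 (necessity)

At P = 64.4, Y = 47843: Q = 511.696.
Holding P constant, ∂Q/∂Y = 104.6/Y = 0.00218632.
η_Y = (∂Q/∂Y)·(Y/Q) = 0.00218632 × (47843/511.696) = 0.20.
Since 0 < η < 1, this is a necessity.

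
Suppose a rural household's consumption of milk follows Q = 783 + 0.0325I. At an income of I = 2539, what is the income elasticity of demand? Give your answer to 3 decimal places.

0.095

At I = 2539: Q = 865.518.
dQ/dI = 0.0325.
η = (dQ/dI)·(I/Q) = 0.0325 × (2539/865.518) = 0.095.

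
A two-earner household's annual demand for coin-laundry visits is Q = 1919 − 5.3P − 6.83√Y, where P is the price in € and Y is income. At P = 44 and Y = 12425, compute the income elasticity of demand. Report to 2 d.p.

-0.41

At P = 44, Y = 12425: Q = 924.477.
Holding P constant, ∂Q/∂Y = -6.83/(2√Y) = -0.0306367.
η_Y = (∂Q/∂Y)·(Y/Q) = -0.0306367 × (12425/924.477) = -0.41.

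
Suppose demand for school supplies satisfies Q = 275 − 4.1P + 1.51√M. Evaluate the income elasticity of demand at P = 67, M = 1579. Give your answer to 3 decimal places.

At P = 67, M = 1579: Q = 60.302.
Holding P constant, ∂Q/∂M = 1.51/(2√M) = 0.0190001.
η_M = (∂Q/∂M)·(M/Q) = 0.0190001 × (1579/60.302) = 0.498.

0.498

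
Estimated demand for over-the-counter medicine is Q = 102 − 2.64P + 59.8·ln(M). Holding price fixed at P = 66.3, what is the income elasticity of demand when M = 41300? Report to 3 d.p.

0.106

At P = 66.3, M = 41300: Q = 562.559.
Holding P constant, ∂Q/∂M = 59.8/M = 0.00144794.
η_M = (∂Q/∂M)·(M/Q) = 0.00144794 × (41300/562.559) = 0.106.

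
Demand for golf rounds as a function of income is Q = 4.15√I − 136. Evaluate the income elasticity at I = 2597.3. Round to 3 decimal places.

At I = 2597.3: Q = 75.499.
dQ/dI = 4.15/(2√I) = 0.0407152 at this income.
η = (dQ/dI)·(I/Q) = 0.0407152 × (2597.3/75.499) = 1.401.

1.401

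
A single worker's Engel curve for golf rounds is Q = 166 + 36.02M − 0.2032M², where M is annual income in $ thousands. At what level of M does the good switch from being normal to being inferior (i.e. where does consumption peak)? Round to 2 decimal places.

dQ/dM = 36.02 − 0.4064M.
The good is inferior where dQ/dM < 0. Setting dQ/dM = 0 gives M = 36.02 / 0.4064 = 88.63.

88.63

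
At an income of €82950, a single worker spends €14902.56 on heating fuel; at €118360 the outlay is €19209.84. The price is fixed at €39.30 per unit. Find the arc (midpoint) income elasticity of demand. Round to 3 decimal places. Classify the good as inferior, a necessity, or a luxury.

With a constant price, Q₁ = 14902.56/39.30 = 379.200 and Q₂ = 19209.84/39.30 = 488.800 (equivalently, work directly with expenditure since P cancels).
Midpoint %ΔQ = (19209.84 − 14902.56)/17056.20 = 0.25253; midpoint %ΔI = (118360 − 82950)/100655 = 0.35180.
η = 0.25253 / 0.35180 = 0.718.
0 < η < 1 ⇒ necessity.

0.718 (necessity)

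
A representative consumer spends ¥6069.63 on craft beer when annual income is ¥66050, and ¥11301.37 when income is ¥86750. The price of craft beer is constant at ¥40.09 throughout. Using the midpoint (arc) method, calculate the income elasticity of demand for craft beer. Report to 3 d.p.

2.223

With a constant price, Q₁ = 6069.63/40.09 = 151.400 and Q₂ = 11301.37/40.09 = 281.900 (equivalently, work directly with expenditure since P cancels).
Midpoint %ΔQ = (11301.37 − 6069.63)/8685.50 = 0.60235; midpoint %ΔI = (86750 − 66050)/76400 = 0.27094.
η = 0.60235 / 0.27094 = 2.223.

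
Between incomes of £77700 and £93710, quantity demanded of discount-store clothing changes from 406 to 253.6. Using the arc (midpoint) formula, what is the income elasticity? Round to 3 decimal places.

-2.474

ΔQ = 253.6 − 406 = -152.4; midpoint Q̄ = (406 + 253.6)/2 = 329.8.
ΔI = 93710 − 77700 = 16010; midpoint Ī = (77700 + 93710)/2 = 85705.
η = (ΔQ/Q̄) ÷ (ΔI/Ī) = (-152.4/329.8) ÷ (16010/85705) = -2.474.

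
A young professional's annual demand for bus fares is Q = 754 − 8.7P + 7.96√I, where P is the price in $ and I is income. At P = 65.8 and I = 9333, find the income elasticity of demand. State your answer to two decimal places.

At P = 65.8, I = 9333: Q = 950.535.
Holding P constant, ∂Q/∂I = 7.96/(2√I) = 0.0411976.
η_I = (∂Q/∂I)·(I/Q) = 0.0411976 × (9333/950.535) = 0.40.

0.40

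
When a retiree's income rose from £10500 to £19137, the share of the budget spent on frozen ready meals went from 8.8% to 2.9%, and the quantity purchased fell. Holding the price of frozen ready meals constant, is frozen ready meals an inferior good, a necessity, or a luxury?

Quantity demanded falls as income rises, so η < 0.

inferior good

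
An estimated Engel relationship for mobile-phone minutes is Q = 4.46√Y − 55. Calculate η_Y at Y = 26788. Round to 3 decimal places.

At Y = 26788: Q = 674.970.
dQ/dY = 4.46/(2√Y) = 0.0136249 at this income.
η = (dQ/dY)·(Y/Q) = 0.0136249 × (26788/674.970) = 0.541.

0.541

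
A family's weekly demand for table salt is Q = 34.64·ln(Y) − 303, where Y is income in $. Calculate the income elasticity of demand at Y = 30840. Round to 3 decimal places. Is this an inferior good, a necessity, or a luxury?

At Y = 30840: Q = 55.059.
dQ/dY = 34.64/Y = 0.00112322 at this income.
η = (dQ/dY)·(Y/Q) = 0.00112322 × (30840/55.059) = 0.629.
Since 0 < η < 1, the good is a necessity.

0.629 (necessity)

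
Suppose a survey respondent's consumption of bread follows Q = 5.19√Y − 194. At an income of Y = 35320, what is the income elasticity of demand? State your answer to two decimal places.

0.62

At Y = 35320: Q = 781.389.
dQ/dY = 5.19/(2√Y) = 0.0138079 at this income.
η = (dQ/dY)·(Y/Q) = 0.0138079 × (35320/781.389) = 0.62.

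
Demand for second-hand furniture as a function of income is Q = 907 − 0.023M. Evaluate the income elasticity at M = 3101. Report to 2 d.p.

At M = 3101: Q = 835.677.
dQ/dM = −0.023.
η = (dQ/dM)·(M/Q) = -0.023 × (3101/835.677) = -0.09.

-0.09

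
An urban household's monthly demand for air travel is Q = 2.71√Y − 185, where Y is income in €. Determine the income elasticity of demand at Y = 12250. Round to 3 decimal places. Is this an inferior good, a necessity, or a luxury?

1.305 (luxury)

At Y = 12250: Q = 114.942.
dQ/dY = 2.71/(2√Y) = 0.0122425 at this income.
η = (dQ/dY)·(Y/Q) = 0.0122425 × (12250/114.942) = 1.305.
Since η > 1, the good is a luxury.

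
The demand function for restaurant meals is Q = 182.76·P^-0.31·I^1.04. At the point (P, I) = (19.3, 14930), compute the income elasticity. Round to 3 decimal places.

1.040

For a multiplicative demand Q = A·P^α·I^β, the income elasticity is β everywhere.
Here β = 1.04, so η = 1.040.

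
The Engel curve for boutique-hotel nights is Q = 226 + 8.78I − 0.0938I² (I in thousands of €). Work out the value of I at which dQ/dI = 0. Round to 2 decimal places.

46.80

dQ/dI = 8.78 − 0.1876I.
The good is inferior where dQ/dI < 0. Setting dQ/dI = 0 gives I = 8.78 / 0.1876 = 46.80.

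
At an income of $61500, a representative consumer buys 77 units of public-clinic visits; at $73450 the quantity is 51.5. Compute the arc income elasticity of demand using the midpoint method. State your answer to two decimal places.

ΔQ = 51.5 − 77 = -25.5; midpoint Q̄ = (77 + 51.5)/2 = 64.25.
ΔI = 73450 − 61500 = 11950; midpoint Ī = (61500 + 73450)/2 = 67475.
η = (ΔQ/Q̄) ÷ (ΔI/Ī) = (-25.5/64.25) ÷ (11950/67475) = -2.24.

-2.24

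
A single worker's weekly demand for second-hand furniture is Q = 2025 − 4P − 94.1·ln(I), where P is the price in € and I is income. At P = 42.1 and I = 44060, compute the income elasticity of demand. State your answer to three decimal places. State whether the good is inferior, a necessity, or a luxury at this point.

-0.111 (inferior good)

At P = 42.1, I = 44060: Q = 850.360.
Holding P constant, ∂Q/∂I = -94.1/I = -0.00213572.
η_I = (∂Q/∂I)·(I/Q) = -0.00213572 × (44060/850.360) = -0.111.
Since η < 0, this is an inferior good.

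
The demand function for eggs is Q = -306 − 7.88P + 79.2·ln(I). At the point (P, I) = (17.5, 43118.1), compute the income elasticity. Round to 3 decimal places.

At P = 17.5, I = 43118.1: Q = 401.298.
Holding P constant, ∂Q/∂I = 79.2/I = 0.00183682.
η_I = (∂Q/∂I)·(I/Q) = 0.00183682 × (43118.1/401.298) = 0.197.

0.197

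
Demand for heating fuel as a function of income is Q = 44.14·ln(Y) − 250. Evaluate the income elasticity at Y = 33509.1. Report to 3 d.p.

At Y = 33509.1: Q = 209.920.
dQ/dY = 44.14/Y = 0.00131725 at this income.
η = (dQ/dY)·(Y/Q) = 0.00131725 × (33509.1/209.920) = 0.210.

0.210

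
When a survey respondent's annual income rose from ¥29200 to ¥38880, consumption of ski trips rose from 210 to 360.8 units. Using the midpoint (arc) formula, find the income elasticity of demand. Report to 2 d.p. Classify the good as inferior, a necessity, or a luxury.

1.86 (luxury)

ΔQ = 360.8 − 210 = 150.8; midpoint Q̄ = (210 + 360.8)/2 = 285.4.
ΔI = 38880 − 29200 = 9680; midpoint Ī = (29200 + 38880)/2 = 34040.
η = (ΔQ/Q̄) ÷ (ΔI/Ī) = (150.8/285.4) ÷ (9680/34040) = 1.86.
η > 1 ⇒ luxury.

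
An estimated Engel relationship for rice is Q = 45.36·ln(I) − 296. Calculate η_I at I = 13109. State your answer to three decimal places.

0.338

At I = 13109: Q = 134.061.
dQ/dI = 45.36/I = 0.00346022 at this income.
η = (dQ/dI)·(I/Q) = 0.00346022 × (13109/134.061) = 0.338.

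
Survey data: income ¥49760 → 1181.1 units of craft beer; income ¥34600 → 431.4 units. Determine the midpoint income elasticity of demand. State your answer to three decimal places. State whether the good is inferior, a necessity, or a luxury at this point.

ΔQ = 431.4 − 1181.1 = -749.7; midpoint Q̄ = (1181.1 + 431.4)/2 = 806.25.
ΔI = 34600 − 49760 = -15160; midpoint Ī = (49760 + 34600)/2 = 42180.
η = (ΔQ/Q̄) ÷ (ΔI/Ī) = (-749.7/806.25) ÷ (-15160/42180) = 2.587.
η > 1 ⇒ luxury.

2.587 (luxury)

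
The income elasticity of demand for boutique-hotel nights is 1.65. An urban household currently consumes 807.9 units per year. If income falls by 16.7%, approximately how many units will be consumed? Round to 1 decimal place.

585.3

%ΔQ ≈ η × %ΔI = 1.65 × (-16.7%) = -27.555%.
New Q ≈ 807.9 × (1 − 0.27555) = 585.3.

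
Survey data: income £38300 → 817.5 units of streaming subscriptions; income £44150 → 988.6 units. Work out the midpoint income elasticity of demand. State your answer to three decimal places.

ΔQ = 988.6 − 817.5 = 171.1; midpoint Q̄ = (817.5 + 988.6)/2 = 903.05.
ΔI = 44150 − 38300 = 5850; midpoint Ī = (38300 + 44150)/2 = 41225.
η = (ΔQ/Q̄) ÷ (ΔI/Ī) = (171.1/903.05) ÷ (5850/41225) = 1.335.

1.335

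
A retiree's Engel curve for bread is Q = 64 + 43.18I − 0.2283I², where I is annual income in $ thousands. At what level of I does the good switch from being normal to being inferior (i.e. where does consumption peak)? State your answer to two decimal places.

94.57

dQ/dI = 43.18 − 0.4566I.
The good is inferior where dQ/dI < 0. Setting dQ/dI = 0 gives I = 43.18 / 0.4566 = 94.57.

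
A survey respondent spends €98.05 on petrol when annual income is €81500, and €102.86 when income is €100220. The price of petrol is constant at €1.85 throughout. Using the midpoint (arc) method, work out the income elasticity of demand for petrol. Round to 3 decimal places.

0.232

With a constant price, Q₁ = 98.05/1.85 = 53.000 and Q₂ = 102.86/1.85 = 55.600 (equivalently, work directly with expenditure since P cancels).
Midpoint %ΔQ = (102.86 − 98.05)/100.46 = 0.04788; midpoint %ΔI = (100220 − 81500)/90860 = 0.20603.
η = 0.04788 / 0.20603 = 0.232.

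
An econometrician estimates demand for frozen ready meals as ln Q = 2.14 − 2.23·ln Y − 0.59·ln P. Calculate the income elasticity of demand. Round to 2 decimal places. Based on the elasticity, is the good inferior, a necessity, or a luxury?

In a log-linear demand, the coefficient on ln Y is the income elasticity.
So η = -2.23.
η < 0 ⇒ inferior good.

-2.23 (inferior good)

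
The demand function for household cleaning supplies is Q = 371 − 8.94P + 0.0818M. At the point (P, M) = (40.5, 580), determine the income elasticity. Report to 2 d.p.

At P = 40.5, M = 580: Q = 56.374.
Holding P constant, ∂Q/∂M = 0.0818.
η_M = (∂Q/∂M)·(M/Q) = 0.0818 × (580/56.374) = 0.84.

0.84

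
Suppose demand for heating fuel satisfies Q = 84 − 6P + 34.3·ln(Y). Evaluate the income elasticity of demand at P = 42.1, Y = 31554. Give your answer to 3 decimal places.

0.184

At P = 42.1, Y = 31554: Q = 186.729.
Holding P constant, ∂Q/∂Y = 34.3/Y = 0.00108703.
η_Y = (∂Q/∂Y)·(Y/Q) = 0.00108703 × (31554/186.729) = 0.184.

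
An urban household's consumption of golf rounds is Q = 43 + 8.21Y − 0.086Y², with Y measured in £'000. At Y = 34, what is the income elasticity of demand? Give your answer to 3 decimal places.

0.361

At Y = 34: Q = 222.7240.
dQ/dY = 8.21 − 0.172Y = 2.36200.
η = (dQ/dY)·(Y/Q) = 2.36200 × (34/222.7240) = 0.361.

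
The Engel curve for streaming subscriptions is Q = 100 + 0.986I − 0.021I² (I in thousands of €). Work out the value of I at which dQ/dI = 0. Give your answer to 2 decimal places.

dQ/dI = 0.986 − 0.042I.
The good is inferior where dQ/dI < 0. Setting dQ/dI = 0 gives I = 0.986 / 0.042 = 23.48.

23.48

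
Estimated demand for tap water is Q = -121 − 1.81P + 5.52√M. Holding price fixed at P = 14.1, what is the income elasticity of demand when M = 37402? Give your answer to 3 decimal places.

0.580

At P = 14.1, M = 37402: Q = 921.025.
Holding P constant, ∂Q/∂M = 5.52/(2√M) = 0.0142712.
η_M = (∂Q/∂M)·(M/Q) = 0.0142712 × (37402/921.025) = 0.580.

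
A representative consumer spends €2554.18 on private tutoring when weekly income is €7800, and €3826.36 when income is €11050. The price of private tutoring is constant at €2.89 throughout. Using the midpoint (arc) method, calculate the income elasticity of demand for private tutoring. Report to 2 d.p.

With a constant price, Q₁ = 2554.18/2.89 = 883.799 and Q₂ = 3826.36/2.89 = 1324.000 (equivalently, work directly with expenditure since P cancels).
Midpoint %ΔQ = (3826.36 − 2554.18)/3190.27 = 0.39877; midpoint %ΔI = (11050 − 7800)/9425 = 0.34483.
η = 0.39877 / 0.34483 = 1.16.

1.16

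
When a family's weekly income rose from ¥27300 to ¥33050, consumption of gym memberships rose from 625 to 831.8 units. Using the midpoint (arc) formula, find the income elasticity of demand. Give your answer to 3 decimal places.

ΔQ = 831.8 − 625 = 206.8; midpoint Q̄ = (625 + 831.8)/2 = 728.4.
ΔI = 33050 − 27300 = 5750; midpoint Ī = (27300 + 33050)/2 = 30175.
η = (ΔQ/Q̄) ÷ (ΔI/Ī) = (206.8/728.4) ÷ (5750/30175) = 1.490.

1.490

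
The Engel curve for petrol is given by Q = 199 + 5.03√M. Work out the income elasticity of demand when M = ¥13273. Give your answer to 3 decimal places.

0.372

At M = 13273: Q = 778.499.
dQ/dM = 5.03/(2√M) = 0.02183 at this income.
η = (dQ/dM)·(M/Q) = 0.02183 × (13273/778.499) = 0.372.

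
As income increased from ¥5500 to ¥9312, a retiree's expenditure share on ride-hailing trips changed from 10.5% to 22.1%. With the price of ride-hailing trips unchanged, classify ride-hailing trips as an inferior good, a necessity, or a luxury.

luxury

The budget share rises as income rises, so η > 1.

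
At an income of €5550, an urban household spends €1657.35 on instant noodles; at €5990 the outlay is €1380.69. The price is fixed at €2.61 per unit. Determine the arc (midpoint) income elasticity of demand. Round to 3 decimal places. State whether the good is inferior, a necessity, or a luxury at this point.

With a constant price, Q₁ = 1657.35/2.61 = 635.000 and Q₂ = 1380.69/2.61 = 529.000 (equivalently, work directly with expenditure since P cancels).
Midpoint %ΔQ = (1380.69 − 1657.35)/1519.02 = -0.18213; midpoint %ΔI = (5990 − 5550)/5770 = 0.07626.
η = -0.18213 / 0.07626 = -2.388.
η < 0 ⇒ inferior good.

-2.388 (inferior good)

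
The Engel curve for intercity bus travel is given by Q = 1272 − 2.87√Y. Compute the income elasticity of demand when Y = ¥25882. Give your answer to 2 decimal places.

-0.28

At Y = 25882: Q = 810.278.
dQ/dY = -2.87/(2√Y) = -0.00891976 at this income.
η = (dQ/dY)·(Y/Q) = -0.00891976 × (25882/810.278) = -0.28.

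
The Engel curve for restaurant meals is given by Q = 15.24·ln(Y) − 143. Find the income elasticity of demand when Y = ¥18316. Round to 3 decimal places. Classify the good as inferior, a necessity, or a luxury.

2.313 (luxury)

At Y = 18316: Q = 6.589.
dQ/dY = 15.24/Y = 0.000832059 at this income.
η = (dQ/dY)·(Y/Q) = 0.000832059 × (18316/6.589) = 2.313.
Since η > 1, the good is a luxury.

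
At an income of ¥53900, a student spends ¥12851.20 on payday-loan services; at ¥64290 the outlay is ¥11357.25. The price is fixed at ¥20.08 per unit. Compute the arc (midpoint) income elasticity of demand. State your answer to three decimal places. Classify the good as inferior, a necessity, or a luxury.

-0.702 (inferior good)

With a constant price, Q₁ = 12851.20/20.08 = 640.000 and Q₂ = 11357.25/20.08 = 565.600 (equivalently, work directly with expenditure since P cancels).
Midpoint %ΔQ = (11357.25 − 12851.20)/12104.23 = -0.12342; midpoint %ΔI = (64290 − 53900)/59095 = 0.17582.
η = -0.12342 / 0.17582 = -0.702.
η < 0 ⇒ inferior good.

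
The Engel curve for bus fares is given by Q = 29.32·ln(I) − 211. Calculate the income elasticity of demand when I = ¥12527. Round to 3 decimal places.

0.447

At I = 12527: Q = 65.653.
dQ/dI = 29.32/I = 0.00234054 at this income.
η = (dQ/dI)·(I/Q) = 0.00234054 × (12527/65.653) = 0.447.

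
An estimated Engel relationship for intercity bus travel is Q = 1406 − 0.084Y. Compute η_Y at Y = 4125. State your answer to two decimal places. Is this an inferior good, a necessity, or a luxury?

At Y = 4125: Q = 1059.500.
dQ/dY = −0.084.
η = (dQ/dY)·(Y/Q) = -0.084 × (4125/1059.500) = -0.33.
Since η < 0, the good is an inferior good.

-0.33 (inferior good)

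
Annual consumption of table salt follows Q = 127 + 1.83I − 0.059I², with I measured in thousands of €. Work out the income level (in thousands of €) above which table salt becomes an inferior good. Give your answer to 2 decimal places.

15.51

dQ/dI = 1.83 − 0.118I.
The good is inferior where dQ/dI < 0. Setting dQ/dI = 0 gives I = 1.83 / 0.118 = 15.51.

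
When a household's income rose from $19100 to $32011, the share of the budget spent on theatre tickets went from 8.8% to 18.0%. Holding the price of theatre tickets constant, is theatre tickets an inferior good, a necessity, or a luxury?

The budget share rises as income rises, so η > 1.

luxury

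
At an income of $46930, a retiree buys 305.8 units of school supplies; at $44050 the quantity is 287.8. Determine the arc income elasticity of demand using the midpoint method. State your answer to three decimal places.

ΔQ = 287.8 − 305.8 = -18; midpoint Q̄ = (305.8 + 287.8)/2 = 296.8.
ΔI = 44050 − 46930 = -2880; midpoint Ī = (46930 + 44050)/2 = 45490.
η = (ΔQ/Q̄) ÷ (ΔI/Ī) = (-18/296.8) ÷ (-2880/45490) = 0.958.

0.958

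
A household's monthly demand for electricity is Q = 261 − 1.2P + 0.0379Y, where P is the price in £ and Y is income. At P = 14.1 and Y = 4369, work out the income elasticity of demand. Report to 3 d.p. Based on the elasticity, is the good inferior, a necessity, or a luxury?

0.404 (necessity)

At P = 14.1, Y = 4369: Q = 409.665.
Holding P constant, ∂Q/∂Y = 0.0379.
η_Y = (∂Q/∂Y)·(Y/Q) = 0.0379 × (4369/409.665) = 0.404.
Since 0 < η < 1, this is a necessity.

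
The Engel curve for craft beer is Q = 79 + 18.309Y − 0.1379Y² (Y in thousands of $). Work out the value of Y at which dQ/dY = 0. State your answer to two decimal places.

dQ/dY = 18.309 − 0.2758Y.
The good is inferior where dQ/dY < 0. Setting dQ/dY = 0 gives Y = 18.309 / 0.2758 = 66.39.

66.39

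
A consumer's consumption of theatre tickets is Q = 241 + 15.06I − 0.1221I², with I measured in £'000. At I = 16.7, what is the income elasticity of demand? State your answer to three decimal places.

0.400

At I = 16.7: Q = 458.4495.
dQ/dI = 15.06 − 0.2442I = 10.98186.
η = (dQ/dI)·(I/Q) = 10.98186 × (16.7/458.4495) = 0.400.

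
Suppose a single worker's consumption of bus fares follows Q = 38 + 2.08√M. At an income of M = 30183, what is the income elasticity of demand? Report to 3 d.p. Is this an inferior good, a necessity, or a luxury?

0.452 (necessity)

At M = 30183: Q = 399.364.
dQ/dM = 2.08/(2√M) = 0.00598621 at this income.
η = (dQ/dM)·(M/Q) = 0.00598621 × (30183/399.364) = 0.452.
Since 0 < η < 1, the good is a necessity.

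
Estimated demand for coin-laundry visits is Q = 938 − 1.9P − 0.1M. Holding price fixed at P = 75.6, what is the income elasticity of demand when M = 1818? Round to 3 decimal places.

-0.297

At P = 75.6, M = 1818: Q = 612.560.
Holding P constant, ∂Q/∂M = −0.1.
η_M = (∂Q/∂M)·(M/Q) = -0.1 × (1818/612.560) = -0.297.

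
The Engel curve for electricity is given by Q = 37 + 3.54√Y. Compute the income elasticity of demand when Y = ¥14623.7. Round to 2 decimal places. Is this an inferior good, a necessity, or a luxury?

0.46 (necessity)

At Y = 14623.7: Q = 465.087.
dQ/dY = 3.54/(2√Y) = 0.0146367 at this income.
η = (dQ/dY)·(Y/Q) = 0.0146367 × (14623.7/465.087) = 0.46.
Since 0 < η < 1, the good is a necessity.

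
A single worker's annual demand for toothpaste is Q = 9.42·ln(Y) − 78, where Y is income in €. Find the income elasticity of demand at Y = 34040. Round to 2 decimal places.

0.46

At Y = 34040: Q = 20.300.
dQ/dY = 9.42/Y = 0.000276733 at this income.
η = (dQ/dY)·(Y/Q) = 0.000276733 × (34040/20.300) = 0.46.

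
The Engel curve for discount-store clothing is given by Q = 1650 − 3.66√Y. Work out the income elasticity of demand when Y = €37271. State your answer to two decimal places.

At Y = 37271: Q = 943.411.
dQ/dY = -3.66/(2√Y) = -0.00947907 at this income.
η = (dQ/dY)·(Y/Q) = -0.00947907 × (37271/943.411) = -0.37.

-0.37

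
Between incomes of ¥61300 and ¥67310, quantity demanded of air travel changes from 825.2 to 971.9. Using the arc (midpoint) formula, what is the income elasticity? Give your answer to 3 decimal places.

1.747

ΔQ = 971.9 − 825.2 = 146.7; midpoint Q̄ = (825.2 + 971.9)/2 = 898.55.
ΔI = 67310 − 61300 = 6010; midpoint Ī = (61300 + 67310)/2 = 64305.
η = (ΔQ/Q̄) ÷ (ΔI/Ī) = (146.7/898.55) ÷ (6010/64305) = 1.747.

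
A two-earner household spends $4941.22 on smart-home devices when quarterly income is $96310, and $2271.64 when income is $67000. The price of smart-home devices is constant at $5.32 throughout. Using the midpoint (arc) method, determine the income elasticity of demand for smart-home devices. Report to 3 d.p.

With a constant price, Q₁ = 4941.22/5.32 = 928.801 and Q₂ = 2271.64/5.32 = 427.000 (equivalently, work directly with expenditure since P cancels).
Midpoint %ΔQ = (2271.64 − 4941.22)/3606.43 = -0.74023; midpoint %ΔI = (67000 − 96310)/81655 = -0.35895.
η = -0.74023 / -0.35895 = 2.062.

2.062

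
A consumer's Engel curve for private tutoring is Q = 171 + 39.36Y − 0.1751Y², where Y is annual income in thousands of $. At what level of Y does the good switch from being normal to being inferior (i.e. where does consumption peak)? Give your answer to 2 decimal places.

dQ/dY = 39.36 − 0.3502Y.
The good is inferior where dQ/dY < 0. Setting dQ/dY = 0 gives Y = 39.36 / 0.3502 = 112.39.

112.39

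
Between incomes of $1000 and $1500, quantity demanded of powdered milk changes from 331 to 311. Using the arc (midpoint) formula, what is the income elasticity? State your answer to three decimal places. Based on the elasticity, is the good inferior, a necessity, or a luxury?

ΔQ = 311 − 331 = -20; midpoint Q̄ = (331 + 311)/2 = 321.
ΔI = 1500 − 1000 = 500; midpoint Ī = (1000 + 1500)/2 = 1250.
η = (ΔQ/Q̄) ÷ (ΔI/Ī) = (-20/321) ÷ (500/1250) = -0.156.
η < 0 ⇒ inferior good.

-0.156 (inferior good)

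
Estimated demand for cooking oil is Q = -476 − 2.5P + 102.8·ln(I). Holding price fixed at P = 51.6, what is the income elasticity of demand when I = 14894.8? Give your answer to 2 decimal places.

0.27

At P = 51.6, I = 14894.8: Q = 382.781.
Holding P constant, ∂Q/∂I = 102.8/I = 0.00690174.
η_I = (∂Q/∂I)·(I/Q) = 0.00690174 × (14894.8/382.781) = 0.27.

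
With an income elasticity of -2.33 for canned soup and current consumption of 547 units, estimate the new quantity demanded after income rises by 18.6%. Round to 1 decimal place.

309.9

%ΔQ ≈ η × %ΔI = -2.33 × 18.6% = -43.338%.
New Q ≈ 547 × (1 − 0.43338) = 309.9.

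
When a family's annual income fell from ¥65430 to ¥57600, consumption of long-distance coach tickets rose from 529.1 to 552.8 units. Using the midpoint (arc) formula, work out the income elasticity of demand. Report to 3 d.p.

ΔQ = 552.8 − 529.1 = 23.7; midpoint Q̄ = (529.1 + 552.8)/2 = 540.95.
ΔI = 57600 − 65430 = -7830; midpoint Ī = (65430 + 57600)/2 = 61515.
η = (ΔQ/Q̄) ÷ (ΔI/Ī) = (23.7/540.95) ÷ (-7830/61515) = -0.344.

-0.344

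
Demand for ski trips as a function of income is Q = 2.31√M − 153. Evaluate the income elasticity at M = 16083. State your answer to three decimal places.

1.047

At M = 16083: Q = 139.951.
dQ/dM = 2.31/(2√M) = 0.00910748 at this income.
η = (dQ/dM)·(M/Q) = 0.00910748 × (16083/139.951) = 1.047.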